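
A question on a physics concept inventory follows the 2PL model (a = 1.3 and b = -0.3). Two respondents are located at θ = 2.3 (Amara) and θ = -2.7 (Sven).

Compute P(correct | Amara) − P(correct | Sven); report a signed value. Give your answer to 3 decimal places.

0.925

P(θ) = 1 / (1 + exp(−a(θ − b)))
P(Amara) = 0.9671  [exponent 3.3800]
P(Sven) = 0.0423  [exponent -3.1200]
Difference = 0.9671 − 0.0423 = 0.9248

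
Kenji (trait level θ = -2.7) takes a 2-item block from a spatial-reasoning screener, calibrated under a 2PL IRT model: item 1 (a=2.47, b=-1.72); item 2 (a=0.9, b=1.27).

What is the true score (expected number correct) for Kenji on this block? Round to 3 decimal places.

0.109

P(θ) = 1 / (1 + exp(−a(θ − b)))
P_1 = 1/(1+e^{2.4206}) = 0.0816
P_2 = 1/(1+e^{3.5730}) = 0.0273
E[score] = 0.0816 + 0.0273 = 0.1089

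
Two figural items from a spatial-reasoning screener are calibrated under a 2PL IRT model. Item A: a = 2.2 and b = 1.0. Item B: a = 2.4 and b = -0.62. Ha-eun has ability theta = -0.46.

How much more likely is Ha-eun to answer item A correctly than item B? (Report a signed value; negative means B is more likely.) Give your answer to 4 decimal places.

-0.5561

P(theta) = 1 / (1 + exp(−a(theta − b)))
P_A = 0.0387
P_B = 0.5948
P_A − P_B = -0.5561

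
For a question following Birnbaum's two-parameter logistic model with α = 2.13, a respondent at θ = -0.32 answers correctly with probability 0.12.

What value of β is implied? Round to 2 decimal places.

0.62

P(θ) = 1 / (1 + exp(−α(θ − β)))
logit(0.12) = ln(0.12/0.88) = -1.9924
β = θ − logit/(α) = -0.32 − (-1.9924)/2.1300 = 0.6154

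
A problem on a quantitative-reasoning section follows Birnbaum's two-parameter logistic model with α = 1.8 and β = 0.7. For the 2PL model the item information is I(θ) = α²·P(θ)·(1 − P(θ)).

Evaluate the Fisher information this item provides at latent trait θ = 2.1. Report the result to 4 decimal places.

P = 1/(1+e^{-2.5200}) = 0.9255
P(1−P) = 0.9255 × 0.0745 = 0.0689
I = α² × P(1−P) = 1.8² × 0.0689 = 0.22331

0.2233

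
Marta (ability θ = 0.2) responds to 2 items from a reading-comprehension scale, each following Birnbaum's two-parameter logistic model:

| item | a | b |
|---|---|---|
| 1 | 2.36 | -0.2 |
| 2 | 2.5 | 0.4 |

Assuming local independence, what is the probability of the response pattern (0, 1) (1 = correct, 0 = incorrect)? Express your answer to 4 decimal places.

P(θ) = 1 / (1 + exp(−a(θ − b)))
P_1 = 1/(1+e^{-0.9440}) = 0.7199
P_2 = 1/(1+e^{0.5000}) = 0.3775
L = (1−P_1) × P_2 = 0.2801 × 0.3775 = 0.10575

0.1057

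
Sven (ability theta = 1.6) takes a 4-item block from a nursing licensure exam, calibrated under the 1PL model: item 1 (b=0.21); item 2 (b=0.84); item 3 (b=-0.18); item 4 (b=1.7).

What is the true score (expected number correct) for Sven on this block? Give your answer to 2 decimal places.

P(theta) = 1 / (1 + exp(−(theta − b)))
P_1 = 1/(1+e^{-1.3900}) = 0.8006
P_2 = 1/(1+e^{-0.7600}) = 0.6814
P_3 = 1/(1+e^{-1.7800}) = 0.8557
P_4 = 1/(1+e^{0.1000}) = 0.4750
E[score] = 0.8006 + 0.6814 + 0.8557 + 0.4750 = 2.8127

2.81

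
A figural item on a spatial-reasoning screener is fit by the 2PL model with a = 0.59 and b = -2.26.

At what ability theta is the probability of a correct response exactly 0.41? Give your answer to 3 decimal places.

-2.877

P(theta) = 1 / (1 + exp(−a(theta − b)))
logit = ln(0.4100/0.5900) = -0.3640
theta = b + logit/(a) = -2.26 + (-0.3640)/0.5900 = -2.8769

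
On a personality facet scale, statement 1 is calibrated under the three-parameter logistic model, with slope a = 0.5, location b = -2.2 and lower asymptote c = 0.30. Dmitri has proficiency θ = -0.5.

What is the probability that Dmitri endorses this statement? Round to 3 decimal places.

0.790

P(θ) = c + (1 − c) · 1 / (1 + exp(−a(θ − b)))
Exponent: 0.5 × (-0.5 − (-2.2)) = 0.8500
1/(1 + e^{-0.8500}) = 0.7006
P = 0.30 + 0.70 × 0.7006 = 0.7904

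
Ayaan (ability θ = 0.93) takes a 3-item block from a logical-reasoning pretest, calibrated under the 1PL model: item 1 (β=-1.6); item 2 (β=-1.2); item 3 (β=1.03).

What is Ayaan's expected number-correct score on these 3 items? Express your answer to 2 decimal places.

P(θ) = 1 / (1 + exp(−(θ − β)))
P_1 = 1/(1+e^{-2.5300}) = 0.9262
P_2 = 1/(1+e^{-2.1300}) = 0.8938
P_3 = 1/(1+e^{0.1000}) = 0.4750
E[score] = 0.9262 + 0.8938 + 0.4750 = 2.2950

2.30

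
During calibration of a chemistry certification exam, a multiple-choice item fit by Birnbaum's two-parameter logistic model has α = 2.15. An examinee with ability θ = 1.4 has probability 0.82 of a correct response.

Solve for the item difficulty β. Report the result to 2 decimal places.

P(θ) = 1 / (1 + exp(−α(θ − β)))
logit(0.82) = ln(0.82/0.18) = 1.5163
β = θ − logit/(α) = 1.4 − 1.5163/2.1500 = 0.6947

0.69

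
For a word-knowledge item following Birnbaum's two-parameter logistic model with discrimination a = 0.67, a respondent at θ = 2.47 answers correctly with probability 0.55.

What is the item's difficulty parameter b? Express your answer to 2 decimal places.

2.17

P(θ) = 1 / (1 + exp(−a(θ − b)))
logit(0.55) = ln(0.55/0.45) = 0.2007
b = θ − logit/(a) = 2.47 − 0.2007/0.6700 = 2.1705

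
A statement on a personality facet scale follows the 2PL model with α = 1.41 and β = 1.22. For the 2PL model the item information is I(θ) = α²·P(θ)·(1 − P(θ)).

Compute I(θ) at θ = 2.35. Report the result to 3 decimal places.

0.279

P = 1/(1+e^{-1.5933}) = 0.8311
P(1−P) = 0.8311 × 0.1689 = 0.1404
I = α² × P(1−P) = 1.41² × 0.1404 = 0.27910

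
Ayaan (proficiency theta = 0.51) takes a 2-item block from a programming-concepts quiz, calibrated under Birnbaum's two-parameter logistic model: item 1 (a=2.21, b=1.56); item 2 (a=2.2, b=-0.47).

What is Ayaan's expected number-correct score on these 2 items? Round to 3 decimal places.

0.986

P(theta) = 1 / (1 + exp(−a(theta − b)))
P_1 = 1/(1+e^{2.3205}) = 0.0894
P_2 = 1/(1+e^{-2.1560}) = 0.8962
E[score] = 0.0894 + 0.8962 = 0.9857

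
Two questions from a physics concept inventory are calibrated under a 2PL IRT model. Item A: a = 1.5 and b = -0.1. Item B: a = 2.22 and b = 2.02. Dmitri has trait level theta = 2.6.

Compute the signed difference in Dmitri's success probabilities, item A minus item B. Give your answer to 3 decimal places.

0.199

P(theta) = 1 / (1 + exp(−a(theta − b)))
P_A = 0.9829
P_B = 0.7837
P_A − P_B = 0.1991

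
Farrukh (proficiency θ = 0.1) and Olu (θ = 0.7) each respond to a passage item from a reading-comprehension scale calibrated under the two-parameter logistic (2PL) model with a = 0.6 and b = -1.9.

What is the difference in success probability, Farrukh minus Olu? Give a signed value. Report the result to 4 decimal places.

-0.0578

P(θ) = 1 / (1 + exp(−a(θ − b)))
P(Farrukh) = 0.7685  [exponent 1.2000]
P(Olu) = 0.8264  [exponent 1.5600]
Difference = 0.7685 − 0.8264 = -0.0578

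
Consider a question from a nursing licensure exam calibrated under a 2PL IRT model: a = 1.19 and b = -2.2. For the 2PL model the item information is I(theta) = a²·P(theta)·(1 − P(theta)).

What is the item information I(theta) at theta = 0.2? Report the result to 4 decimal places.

P = 1/(1+e^{-2.8560}) = 0.9456
P(1−P) = 0.9456 × 0.0544 = 0.0514
I = a² × P(1−P) = 1.19² × 0.0514 = 0.07281

0.0728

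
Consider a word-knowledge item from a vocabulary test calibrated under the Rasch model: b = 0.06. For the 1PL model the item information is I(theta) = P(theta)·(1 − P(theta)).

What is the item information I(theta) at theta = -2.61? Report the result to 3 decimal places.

0.061

P = 1/(1+e^{2.6700}) = 0.0648
P(1−P) = 0.0648 × 0.9352 = 0.0606
I = P(1−P) = 0.06057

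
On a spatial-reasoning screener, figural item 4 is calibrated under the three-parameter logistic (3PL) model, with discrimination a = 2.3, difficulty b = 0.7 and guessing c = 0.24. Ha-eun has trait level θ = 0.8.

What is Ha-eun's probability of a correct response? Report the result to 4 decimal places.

P(θ) = c + (1 − c) · 1 / (1 + exp(−a(θ − b)))
Exponent: 2.3 × (0.8 − 0.7) = 0.2300
1/(1 + e^{-0.2300}) = 0.5572
P = 0.24 + 0.76 × 0.5572 = 0.6635

0.6635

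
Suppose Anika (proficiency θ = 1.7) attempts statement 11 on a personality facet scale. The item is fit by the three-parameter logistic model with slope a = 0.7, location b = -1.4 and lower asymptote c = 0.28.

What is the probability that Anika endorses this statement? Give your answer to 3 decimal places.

P(θ) = c + (1 − c) · 1 / (1 + exp(−a(θ − b)))
Exponent: 0.7 × (1.7 − (-1.4)) = 2.1700
1/(1 + e^{-2.1700}) = 0.8975
P = 0.28 + 0.72 × 0.8975 = 0.9262

0.926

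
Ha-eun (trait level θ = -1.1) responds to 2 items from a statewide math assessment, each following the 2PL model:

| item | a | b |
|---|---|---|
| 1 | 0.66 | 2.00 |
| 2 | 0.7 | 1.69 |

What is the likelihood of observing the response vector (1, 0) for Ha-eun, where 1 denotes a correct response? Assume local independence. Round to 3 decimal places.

P(θ) = 1 / (1 + exp(−a(θ − b)))
P_1 = 1/(1+e^{2.0460}) = 0.1145
P_2 = 1/(1+e^{1.9530}) = 0.1242
L = P_1 × (1−P_2) = 0.1145 × 0.8758 = 0.10024

0.100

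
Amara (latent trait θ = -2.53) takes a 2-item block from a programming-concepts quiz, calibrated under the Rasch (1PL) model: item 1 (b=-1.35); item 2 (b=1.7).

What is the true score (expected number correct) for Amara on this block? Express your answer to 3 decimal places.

P(θ) = 1 / (1 + exp(−(θ − b)))
P_1 = 1/(1+e^{1.1800}) = 0.2351
P_2 = 1/(1+e^{4.2300}) = 0.0143
E[score] = 0.2351 + 0.0143 = 0.2494

0.249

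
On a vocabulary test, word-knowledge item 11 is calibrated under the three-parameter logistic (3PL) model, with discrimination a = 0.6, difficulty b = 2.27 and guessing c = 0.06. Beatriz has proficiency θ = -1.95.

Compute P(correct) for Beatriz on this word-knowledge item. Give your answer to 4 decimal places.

0.1292

P(θ) = c + (1 − c) · 1 / (1 + exp(−a(θ − b)))
Exponent: 0.6 × (-1.95 − 2.27) = -2.5320
1/(1 + e^{2.5320}) = 0.0736
P = 0.06 + 0.94 × 0.0736 = 0.1292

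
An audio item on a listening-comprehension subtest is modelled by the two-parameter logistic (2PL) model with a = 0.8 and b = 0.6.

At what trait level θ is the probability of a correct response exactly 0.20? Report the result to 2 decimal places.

-1.13

P(θ) = 1 / (1 + exp(−a(θ − b)))
logit = ln(0.2000/0.8000) = -1.3863
θ = b + logit/(a) = 0.6 + (-1.3863)/0.8000 = -1.1329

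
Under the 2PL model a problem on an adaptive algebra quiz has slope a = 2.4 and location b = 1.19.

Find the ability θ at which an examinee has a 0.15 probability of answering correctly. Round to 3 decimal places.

P(θ) = 1 / (1 + exp(−a(θ − b)))
logit = ln(0.1500/0.8500) = -1.7346
θ = b + logit/(a) = 1.19 + (-1.7346)/2.4000 = 0.4672

0.467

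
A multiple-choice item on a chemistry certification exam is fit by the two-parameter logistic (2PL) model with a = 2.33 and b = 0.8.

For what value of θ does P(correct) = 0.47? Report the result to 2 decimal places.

P(θ) = 1 / (1 + exp(−a(θ − b)))
logit = ln(0.4700/0.5300) = -0.1201
θ = b + logit/(a) = 0.8 + (-0.1201)/2.3300 = 0.7484

0.75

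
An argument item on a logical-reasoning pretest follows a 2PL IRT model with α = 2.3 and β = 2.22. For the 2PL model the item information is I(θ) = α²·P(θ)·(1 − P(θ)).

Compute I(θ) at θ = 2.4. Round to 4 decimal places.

P = 1/(1+e^{-0.4140}) = 0.6020
P(1−P) = 0.6020 × 0.3980 = 0.2396
I = α² × P(1−P) = 2.3² × 0.2396 = 1.26741

1.2674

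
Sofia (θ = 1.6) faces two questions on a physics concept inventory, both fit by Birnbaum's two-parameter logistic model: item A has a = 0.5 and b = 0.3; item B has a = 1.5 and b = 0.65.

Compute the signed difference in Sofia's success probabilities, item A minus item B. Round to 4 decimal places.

-0.1491

P(θ) = 1 / (1 + exp(−a(θ − b)))
P_A = 0.6570
P_B = 0.8061
P_A − P_B = -0.1491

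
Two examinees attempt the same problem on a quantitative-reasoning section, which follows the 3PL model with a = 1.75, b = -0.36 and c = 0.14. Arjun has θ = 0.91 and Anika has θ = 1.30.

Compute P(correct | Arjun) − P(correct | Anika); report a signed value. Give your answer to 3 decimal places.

-0.039

P(θ) = c + (1 − c) · 1 / (1 + exp(−a(θ − b)))
P(Arjun) = 0.9159  [exponent 2.2225]
P(Anika) = 0.9554  [exponent 2.9050]
Difference = 0.9159 − 0.9554 = -0.0394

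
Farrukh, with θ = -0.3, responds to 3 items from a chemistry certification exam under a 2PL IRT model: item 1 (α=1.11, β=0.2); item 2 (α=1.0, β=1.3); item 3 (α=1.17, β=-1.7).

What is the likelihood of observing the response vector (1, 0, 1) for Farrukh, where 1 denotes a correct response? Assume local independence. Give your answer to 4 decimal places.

P(θ) = 1 / (1 + exp(−α(θ − β)))
P_1 = 1/(1+e^{0.5550}) = 0.3647
P_2 = 1/(1+e^{1.6000}) = 0.1680
P_3 = 1/(1+e^{-1.6380}) = 0.8373
L = P_1 × (1−P_2) × P_3 = 0.3647 × 0.8320 × 0.8373 = 0.25406

0.2541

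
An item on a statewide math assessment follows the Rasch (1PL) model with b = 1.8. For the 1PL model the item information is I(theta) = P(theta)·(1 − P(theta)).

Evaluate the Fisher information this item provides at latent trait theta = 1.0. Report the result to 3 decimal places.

P = 1/(1+e^{0.8000}) = 0.3100
P(1−P) = 0.3100 × 0.6900 = 0.2139
I = P(1−P) = 0.21391

0.214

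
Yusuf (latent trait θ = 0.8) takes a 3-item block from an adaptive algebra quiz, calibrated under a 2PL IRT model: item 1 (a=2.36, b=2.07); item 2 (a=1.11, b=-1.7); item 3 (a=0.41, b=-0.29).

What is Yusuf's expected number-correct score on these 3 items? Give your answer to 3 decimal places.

P(θ) = 1 / (1 + exp(−a(θ − b)))
P_1 = 1/(1+e^{2.9972}) = 0.0476
P_2 = 1/(1+e^{-2.7750}) = 0.9413
P_3 = 1/(1+e^{-0.4469}) = 0.6099
E[score] = 0.0476 + 0.9413 + 0.6099 = 1.5988

1.599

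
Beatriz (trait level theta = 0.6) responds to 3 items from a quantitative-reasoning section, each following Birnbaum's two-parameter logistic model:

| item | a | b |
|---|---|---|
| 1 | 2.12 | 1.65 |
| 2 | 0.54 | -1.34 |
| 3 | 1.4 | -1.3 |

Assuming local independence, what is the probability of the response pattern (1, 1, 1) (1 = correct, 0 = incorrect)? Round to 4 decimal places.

0.0674

P(theta) = 1 / (1 + exp(−a(theta − b)))
P_1 = 1/(1+e^{2.2260}) = 0.0974
P_2 = 1/(1+e^{-1.0476}) = 0.7403
P_3 = 1/(1+e^{-2.6600}) = 0.9346
L = P_1 × P_2 × P_3 = 0.0974 × 0.7403 × 0.9346 = 0.06742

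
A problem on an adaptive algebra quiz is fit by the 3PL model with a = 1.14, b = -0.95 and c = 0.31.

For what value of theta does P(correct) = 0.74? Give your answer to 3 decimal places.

-0.509

P(theta) = c + (1 − c) · 1 / (1 + exp(−a(theta − b)))
Remove guessing floor: (0.74 − 0.31)/(1 − 0.31) = 0.6232
logit = ln(0.6232/0.3768) = 0.5031
theta = b + logit/(a) = -0.95 + 0.5031/1.1400 = -0.5087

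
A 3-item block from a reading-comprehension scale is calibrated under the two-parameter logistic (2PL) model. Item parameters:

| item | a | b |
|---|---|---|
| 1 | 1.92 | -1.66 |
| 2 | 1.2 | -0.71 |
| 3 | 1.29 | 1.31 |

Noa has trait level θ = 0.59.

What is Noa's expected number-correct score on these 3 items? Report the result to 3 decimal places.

2.096

P(θ) = 1 / (1 + exp(−a(θ − b)))
P_1 = 1/(1+e^{-4.3200}) = 0.9869
P_2 = 1/(1+e^{-1.5600}) = 0.8264
P_3 = 1/(1+e^{0.9288}) = 0.2832
E[score] = 0.9869 + 0.8264 + 0.2832 = 2.0964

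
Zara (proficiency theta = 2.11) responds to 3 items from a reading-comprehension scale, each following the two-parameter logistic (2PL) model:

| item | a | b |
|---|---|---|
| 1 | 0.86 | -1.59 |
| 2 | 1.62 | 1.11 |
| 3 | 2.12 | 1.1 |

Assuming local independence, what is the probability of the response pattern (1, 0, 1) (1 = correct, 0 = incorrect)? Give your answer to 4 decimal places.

0.1419

P(theta) = 1 / (1 + exp(−a(theta − b)))
P_1 = 1/(1+e^{-3.1820}) = 0.9602
P_2 = 1/(1+e^{-1.6200}) = 0.8348
P_3 = 1/(1+e^{-2.1412}) = 0.8948
L = P_1 × (1−P_2) × P_3 = 0.9602 × 0.1652 × 0.8948 = 0.14194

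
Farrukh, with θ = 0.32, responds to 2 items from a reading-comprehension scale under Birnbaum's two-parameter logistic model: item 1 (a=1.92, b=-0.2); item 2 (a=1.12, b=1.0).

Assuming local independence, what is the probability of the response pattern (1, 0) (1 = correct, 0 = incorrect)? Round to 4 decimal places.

P(θ) = 1 / (1 + exp(−a(θ − b)))
P_1 = 1/(1+e^{-0.9984}) = 0.7307
P_2 = 1/(1+e^{0.7616}) = 0.3183
L = P_1 × (1−P_2) = 0.7307 × 0.6817 = 0.49815

0.4981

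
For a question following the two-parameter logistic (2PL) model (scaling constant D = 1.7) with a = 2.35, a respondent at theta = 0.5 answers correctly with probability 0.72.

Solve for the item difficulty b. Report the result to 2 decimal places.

0.26

P(theta) = 1 / (1 + exp(−D·a(theta − b)))
logit(0.72) = ln(0.72/0.28) = 0.9445
b = theta − logit/(1.7·a) = 0.5 − 0.9445/3.9950 = 0.2636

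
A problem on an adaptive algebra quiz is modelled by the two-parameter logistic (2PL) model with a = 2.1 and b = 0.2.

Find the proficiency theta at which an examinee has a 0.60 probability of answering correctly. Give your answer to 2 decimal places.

0.39

P(theta) = 1 / (1 + exp(−a(theta − b)))
logit = ln(0.6000/0.4000) = 0.4055
theta = b + logit/(a) = 0.2 + 0.4055/2.1000 = 0.3931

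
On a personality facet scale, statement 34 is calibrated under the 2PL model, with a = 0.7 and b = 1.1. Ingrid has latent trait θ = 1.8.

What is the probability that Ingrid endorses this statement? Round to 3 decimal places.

P(θ) = 1 / (1 + exp(−a(θ − b)))
Exponent: 0.7 × (1.8 − 1.1) = 0.4900
1/(1 + e^{-0.4900}) = 0.6201

0.620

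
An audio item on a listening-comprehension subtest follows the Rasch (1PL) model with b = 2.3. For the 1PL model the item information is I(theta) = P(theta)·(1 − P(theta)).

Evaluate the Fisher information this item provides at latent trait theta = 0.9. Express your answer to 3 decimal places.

0.159

P = 1/(1+e^{1.4000}) = 0.1978
P(1−P) = 0.1978 × 0.8022 = 0.1587
I = P(1−P) = 0.15868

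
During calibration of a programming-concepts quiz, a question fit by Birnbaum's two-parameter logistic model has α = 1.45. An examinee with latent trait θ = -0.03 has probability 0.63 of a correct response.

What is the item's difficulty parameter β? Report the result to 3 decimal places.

P(θ) = 1 / (1 + exp(−α(θ − β)))
logit(0.63) = ln(0.63/0.37) = 0.5322
β = θ − logit/(α) = -0.03 − 0.5322/1.4500 = -0.3970

-0.397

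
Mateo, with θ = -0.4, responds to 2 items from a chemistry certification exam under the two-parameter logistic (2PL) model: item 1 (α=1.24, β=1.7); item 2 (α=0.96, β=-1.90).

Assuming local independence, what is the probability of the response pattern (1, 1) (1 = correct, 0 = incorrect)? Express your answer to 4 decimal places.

P(θ) = 1 / (1 + exp(−α(θ − β)))
P_1 = 1/(1+e^{2.6040}) = 0.0689
P_2 = 1/(1+e^{-1.4400}) = 0.8085
L = P_1 × P_2 = 0.0689 × 0.8085 = 0.05569

0.0557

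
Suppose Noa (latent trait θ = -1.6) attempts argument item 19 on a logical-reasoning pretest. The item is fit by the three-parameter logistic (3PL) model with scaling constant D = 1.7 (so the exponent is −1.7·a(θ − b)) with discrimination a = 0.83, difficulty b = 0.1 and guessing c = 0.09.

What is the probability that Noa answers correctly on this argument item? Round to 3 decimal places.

P(θ) = c + (1 − c) · 1 / (1 + exp(−D·a(θ − b)))
Exponent: 1.7 × 0.83 × (-1.6 − 0.1) = -2.3987
1/(1 + e^{2.3987}) = 0.0833
P = 0.09 + 0.91 × 0.0833 = 0.1658

0.166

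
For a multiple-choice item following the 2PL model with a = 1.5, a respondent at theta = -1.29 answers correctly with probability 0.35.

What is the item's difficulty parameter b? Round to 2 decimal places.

-0.88

P(theta) = 1 / (1 + exp(−a(theta − b)))
logit(0.35) = ln(0.35/0.65) = -0.6190
b = theta − logit/(a) = -1.29 − (-0.6190)/1.5000 = -0.8773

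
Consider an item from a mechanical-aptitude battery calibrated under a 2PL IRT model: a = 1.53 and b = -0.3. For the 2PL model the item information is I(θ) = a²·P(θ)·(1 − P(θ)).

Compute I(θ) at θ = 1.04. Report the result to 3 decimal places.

P = 1/(1+e^{-2.0502}) = 0.8860
P(1−P) = 0.8860 × 0.1140 = 0.1010
I = a² × P(1−P) = 1.53² × 0.1010 = 0.23650

0.236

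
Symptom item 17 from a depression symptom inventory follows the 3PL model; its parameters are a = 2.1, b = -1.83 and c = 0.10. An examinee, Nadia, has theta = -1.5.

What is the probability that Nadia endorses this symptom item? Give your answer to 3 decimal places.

0.700

P(theta) = c + (1 − c) · 1 / (1 + exp(−a(theta − b)))
Exponent: 2.1 × (-1.5 − (-1.83)) = 0.6930
1/(1 + e^{-0.6930}) = 0.6666
P = 0.10 + 0.90 × 0.6666 = 0.7000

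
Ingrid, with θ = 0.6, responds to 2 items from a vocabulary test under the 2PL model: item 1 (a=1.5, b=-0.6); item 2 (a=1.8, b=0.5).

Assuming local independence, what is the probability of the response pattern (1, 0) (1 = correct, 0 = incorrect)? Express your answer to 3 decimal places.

P(θ) = 1 / (1 + exp(−a(θ − b)))
P_1 = 1/(1+e^{-1.8000}) = 0.8581
P_2 = 1/(1+e^{-0.1800}) = 0.5449
L = P_1 × (1−P_2) = 0.8581 × 0.4551 = 0.39056

0.391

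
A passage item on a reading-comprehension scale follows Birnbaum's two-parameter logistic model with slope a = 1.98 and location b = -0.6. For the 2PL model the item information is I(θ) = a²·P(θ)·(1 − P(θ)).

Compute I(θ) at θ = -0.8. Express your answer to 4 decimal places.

P = 1/(1+e^{0.3960}) = 0.4023
P(1−P) = 0.4023 × 0.5977 = 0.2404
I = a² × P(1−P) = 1.98² × 0.2404 = 0.94266

0.9427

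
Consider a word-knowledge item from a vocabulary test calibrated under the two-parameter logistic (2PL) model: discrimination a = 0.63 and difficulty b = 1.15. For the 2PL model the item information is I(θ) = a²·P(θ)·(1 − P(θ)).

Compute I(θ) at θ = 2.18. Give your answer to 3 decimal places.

0.089

P = 1/(1+e^{-0.6489}) = 0.6568
P(1−P) = 0.6568 × 0.3432 = 0.2254
I = a² × P(1−P) = 0.63² × 0.2254 = 0.08947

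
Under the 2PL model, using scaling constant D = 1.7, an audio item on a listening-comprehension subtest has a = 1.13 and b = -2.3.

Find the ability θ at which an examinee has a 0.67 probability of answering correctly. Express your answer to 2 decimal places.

P(θ) = 1 / (1 + exp(−D·a(θ − b)))
logit = ln(0.6700/0.3300) = 0.7082
θ = b + logit/(1.7·a) = -2.3 + 0.7082/1.9210 = -1.9313

-1.93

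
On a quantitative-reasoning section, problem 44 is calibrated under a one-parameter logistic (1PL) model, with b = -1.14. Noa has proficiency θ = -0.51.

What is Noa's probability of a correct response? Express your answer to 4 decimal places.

P(θ) = 1 / (1 + exp(−(θ − b)))
Exponent: (-0.51 − (-1.14)) = 0.6300
1/(1 + e^{-0.6300}) = 0.6525
P = 0.6525

0.6525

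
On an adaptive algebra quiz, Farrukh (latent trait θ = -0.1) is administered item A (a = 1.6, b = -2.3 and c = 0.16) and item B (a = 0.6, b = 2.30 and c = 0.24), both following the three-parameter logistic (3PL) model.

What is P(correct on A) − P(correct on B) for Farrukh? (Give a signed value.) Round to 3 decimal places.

P(θ) = c + (1 − c) · 1 / (1 + exp(−a(θ − b)))
P_A = 0.9759
P_B = 0.3856
P_A − P_B = 0.5903

0.590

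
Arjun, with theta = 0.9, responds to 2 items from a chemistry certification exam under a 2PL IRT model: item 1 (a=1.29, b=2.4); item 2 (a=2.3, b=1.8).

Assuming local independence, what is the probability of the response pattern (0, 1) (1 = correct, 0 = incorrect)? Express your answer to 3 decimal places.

0.098

P(theta) = 1 / (1 + exp(−a(theta − b)))
P_1 = 1/(1+e^{1.9350}) = 0.1262
P_2 = 1/(1+e^{2.0700}) = 0.1120
L = (1−P_1) × P_2 = 0.8738 × 0.1120 = 0.09791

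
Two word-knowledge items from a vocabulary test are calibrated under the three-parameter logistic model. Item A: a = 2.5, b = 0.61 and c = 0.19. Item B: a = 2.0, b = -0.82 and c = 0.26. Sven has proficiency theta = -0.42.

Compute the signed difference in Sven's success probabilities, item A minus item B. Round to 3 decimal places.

-0.523

P(theta) = c + (1 − c) · 1 / (1 + exp(−a(theta − b)))
P_A = 0.2473
P_B = 0.7706
P_A − P_B = -0.5233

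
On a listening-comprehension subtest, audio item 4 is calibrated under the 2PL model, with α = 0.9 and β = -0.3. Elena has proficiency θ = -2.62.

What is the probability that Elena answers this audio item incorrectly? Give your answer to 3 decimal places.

P(θ) = 1 / (1 + exp(−α(θ − β)))
Exponent: 0.9 × (-2.62 − (-0.3)) = -2.0880
1/(1 + e^{2.0880}) = 0.1103
P(incorrect) = 1 − 0.1103 = 0.8897

0.890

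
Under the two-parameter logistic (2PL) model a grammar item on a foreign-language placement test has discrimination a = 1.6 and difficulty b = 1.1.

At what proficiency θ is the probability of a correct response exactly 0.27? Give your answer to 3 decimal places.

P(θ) = 1 / (1 + exp(−a(θ − b)))
logit = ln(0.2700/0.7300) = -0.9946
θ = b + logit/(a) = 1.1 + (-0.9946)/1.6000 = 0.4784

0.478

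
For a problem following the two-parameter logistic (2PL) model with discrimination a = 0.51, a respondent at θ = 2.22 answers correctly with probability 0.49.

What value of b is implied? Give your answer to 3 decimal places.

2.298

P(θ) = 1 / (1 + exp(−a(θ − b)))
logit(0.49) = ln(0.49/0.51) = -0.0400
b = θ − logit/(a) = 2.22 − (-0.0400)/0.5100 = 2.2984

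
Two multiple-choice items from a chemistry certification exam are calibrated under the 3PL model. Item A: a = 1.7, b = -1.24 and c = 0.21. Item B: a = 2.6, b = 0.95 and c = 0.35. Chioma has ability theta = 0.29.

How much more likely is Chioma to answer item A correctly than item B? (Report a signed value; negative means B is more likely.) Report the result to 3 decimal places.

P(theta) = c + (1 − c) · 1 / (1 + exp(−a(theta − b)))
P_A = 0.9454
P_B = 0.4491
P_A − P_B = 0.4964

0.496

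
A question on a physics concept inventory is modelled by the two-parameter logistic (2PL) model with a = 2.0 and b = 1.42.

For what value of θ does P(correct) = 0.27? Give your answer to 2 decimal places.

P(θ) = 1 / (1 + exp(−a(θ − b)))
logit = ln(0.2700/0.7300) = -0.9946
θ = b + logit/(a) = 1.42 + (-0.9946)/2.0000 = 0.9227

0.92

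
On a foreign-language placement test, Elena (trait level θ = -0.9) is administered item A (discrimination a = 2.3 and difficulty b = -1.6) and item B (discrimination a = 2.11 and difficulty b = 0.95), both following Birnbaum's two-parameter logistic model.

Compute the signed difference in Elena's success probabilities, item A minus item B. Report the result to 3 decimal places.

0.814

P(θ) = 1 / (1 + exp(−a(θ − b)))
P_A = 0.8334
P_B = 0.0198
P_A − P_B = 0.8136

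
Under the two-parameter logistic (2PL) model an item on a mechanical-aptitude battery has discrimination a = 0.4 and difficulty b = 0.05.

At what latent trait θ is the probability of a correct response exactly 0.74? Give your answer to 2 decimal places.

P(θ) = 1 / (1 + exp(−a(θ − b)))
logit = ln(0.7400/0.2600) = 1.0460
θ = b + logit/(a) = 0.05 + 1.0460/0.4000 = 2.6649

2.66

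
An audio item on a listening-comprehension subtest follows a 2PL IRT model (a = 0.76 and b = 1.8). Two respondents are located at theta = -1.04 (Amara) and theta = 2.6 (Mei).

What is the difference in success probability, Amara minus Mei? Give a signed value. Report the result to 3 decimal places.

-0.544

P(theta) = 1 / (1 + exp(−a(theta − b)))
P(Amara) = 0.1035  [exponent -2.1584]
P(Mei) = 0.6475  [exponent 0.6080]
Difference = 0.1035 − 0.6475 = -0.5439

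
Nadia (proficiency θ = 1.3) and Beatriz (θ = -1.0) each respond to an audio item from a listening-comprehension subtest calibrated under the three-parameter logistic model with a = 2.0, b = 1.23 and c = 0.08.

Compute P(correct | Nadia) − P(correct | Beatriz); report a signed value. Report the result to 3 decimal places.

0.482

P(θ) = c + (1 − c) · 1 / (1 + exp(−a(θ − b)))
P(Nadia) = 0.5721  [exponent 0.1400]
P(Beatriz) = 0.0905  [exponent -4.4600]
Difference = 0.5721 − 0.0905 = 0.4816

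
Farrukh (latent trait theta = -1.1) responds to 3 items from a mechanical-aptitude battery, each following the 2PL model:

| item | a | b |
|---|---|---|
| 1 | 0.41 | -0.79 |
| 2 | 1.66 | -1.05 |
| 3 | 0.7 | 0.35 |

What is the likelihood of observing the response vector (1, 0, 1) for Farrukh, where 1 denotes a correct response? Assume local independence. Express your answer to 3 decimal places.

0.065

P(theta) = 1 / (1 + exp(−a(theta − b)))
P_1 = 1/(1+e^{0.1271}) = 0.4683
P_2 = 1/(1+e^{0.0830}) = 0.4793
P_3 = 1/(1+e^{1.0150}) = 0.2660
L = P_1 × (1−P_2) × P_3 = 0.4683 × 0.5207 × 0.2660 = 0.06486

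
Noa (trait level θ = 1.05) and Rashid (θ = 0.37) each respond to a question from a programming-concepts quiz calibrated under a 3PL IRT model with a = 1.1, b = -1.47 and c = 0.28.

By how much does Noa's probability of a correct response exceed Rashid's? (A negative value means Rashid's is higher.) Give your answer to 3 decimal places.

P(θ) = c + (1 − c) · 1 / (1 + exp(−a(θ − b)))
P(Noa) = 0.9576  [exponent 2.7720]
P(Rashid) = 0.9160  [exponent 2.0240]
Difference = 0.9576 − 0.9160 = 0.0417

0.042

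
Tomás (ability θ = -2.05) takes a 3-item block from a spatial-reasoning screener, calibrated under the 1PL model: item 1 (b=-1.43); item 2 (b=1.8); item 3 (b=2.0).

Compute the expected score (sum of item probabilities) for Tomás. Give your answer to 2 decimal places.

0.39

P(θ) = 1 / (1 + exp(−(θ − b)))
P_1 = 1/(1+e^{0.6200}) = 0.3498
P_2 = 1/(1+e^{3.8500}) = 0.0208
P_3 = 1/(1+e^{4.0500}) = 0.0171
E[score] = 0.3498 + 0.0208 + 0.0171 = 0.3877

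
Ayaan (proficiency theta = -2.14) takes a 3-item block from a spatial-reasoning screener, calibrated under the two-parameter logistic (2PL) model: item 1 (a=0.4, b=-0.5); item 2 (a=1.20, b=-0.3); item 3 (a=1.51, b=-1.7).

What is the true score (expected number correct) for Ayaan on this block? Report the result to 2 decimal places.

0.78

P(theta) = 1 / (1 + exp(−a(theta − b)))
P_1 = 1/(1+e^{0.6560}) = 0.3416
P_2 = 1/(1+e^{2.2080}) = 0.0990
P_3 = 1/(1+e^{0.6644}) = 0.3398
E[score] = 0.3416 + 0.0990 + 0.3398 = 0.7804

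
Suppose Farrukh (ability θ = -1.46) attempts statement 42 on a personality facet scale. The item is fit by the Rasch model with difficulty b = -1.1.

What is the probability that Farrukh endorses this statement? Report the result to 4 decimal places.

P(θ) = 1 / (1 + exp(−(θ − b)))
Exponent: (-1.46 − (-1.1)) = -0.3600
1/(1 + e^{0.3600}) = 0.4110
P = 0.4110

0.4110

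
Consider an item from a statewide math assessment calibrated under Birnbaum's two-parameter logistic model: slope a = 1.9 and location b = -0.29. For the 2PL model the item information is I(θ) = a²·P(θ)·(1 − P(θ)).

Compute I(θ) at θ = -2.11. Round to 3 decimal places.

0.107

P = 1/(1+e^{3.4580}) = 0.0305
P(1−P) = 0.0305 × 0.9695 = 0.0296
I = a² × P(1−P) = 1.9² × 0.0296 = 0.10685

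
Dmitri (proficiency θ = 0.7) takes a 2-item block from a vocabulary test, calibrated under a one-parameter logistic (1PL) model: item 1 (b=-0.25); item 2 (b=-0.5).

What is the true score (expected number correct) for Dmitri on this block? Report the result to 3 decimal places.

1.490

P(θ) = 1 / (1 + exp(−(θ − b)))
P_1 = 1/(1+e^{-0.9500}) = 0.7211
P_2 = 1/(1+e^{-1.2000}) = 0.7685
E[score] = 0.7211 + 0.7685 = 1.4896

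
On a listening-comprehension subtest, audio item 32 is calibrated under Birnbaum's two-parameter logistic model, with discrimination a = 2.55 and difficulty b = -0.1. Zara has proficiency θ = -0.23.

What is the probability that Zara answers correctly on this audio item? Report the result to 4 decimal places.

P(θ) = 1 / (1 + exp(−a(θ − b)))
Exponent: 2.55 × (-0.23 − (-0.1)) = -0.3315
1/(1 + e^{0.3315}) = 0.4179

0.4179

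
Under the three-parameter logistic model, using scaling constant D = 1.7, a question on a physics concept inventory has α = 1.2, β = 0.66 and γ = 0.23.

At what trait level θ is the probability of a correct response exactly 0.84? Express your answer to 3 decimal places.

P(θ) = γ + (1 − γ) · 1 / (1 + exp(−D·α(θ − β)))
Remove guessing floor: (0.84 − 0.23)/(1 − 0.23) = 0.7922
logit = ln(0.7922/0.2078) = 1.3383
θ = β + logit/(1.7·α) = 0.66 + 1.3383/2.0400 = 1.3160

1.316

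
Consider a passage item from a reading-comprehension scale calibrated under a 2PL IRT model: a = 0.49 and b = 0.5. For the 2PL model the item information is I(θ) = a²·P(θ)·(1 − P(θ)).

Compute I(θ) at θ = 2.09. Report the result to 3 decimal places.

0.052

P = 1/(1+e^{-0.7791}) = 0.6855
P(1−P) = 0.6855 × 0.3145 = 0.2156
I = a² × P(1−P) = 0.49² × 0.2156 = 0.05176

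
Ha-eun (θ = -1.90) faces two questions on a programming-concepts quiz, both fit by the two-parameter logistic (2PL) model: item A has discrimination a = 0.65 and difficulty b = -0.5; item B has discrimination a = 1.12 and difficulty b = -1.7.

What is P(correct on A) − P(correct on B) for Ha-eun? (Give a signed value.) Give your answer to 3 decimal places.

P(θ) = 1 / (1 + exp(−a(θ − b)))
P_A = 0.2870
P_B = 0.4442
P_A − P_B = -0.1572

-0.157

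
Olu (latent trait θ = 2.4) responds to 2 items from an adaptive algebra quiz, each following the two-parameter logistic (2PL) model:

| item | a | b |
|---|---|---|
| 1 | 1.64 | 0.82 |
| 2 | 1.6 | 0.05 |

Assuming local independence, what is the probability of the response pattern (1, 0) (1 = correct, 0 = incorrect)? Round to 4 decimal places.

0.0212

P(θ) = 1 / (1 + exp(−a(θ − b)))
P_1 = 1/(1+e^{-2.5912}) = 0.9303
P_2 = 1/(1+e^{-3.7600}) = 0.9772
L = P_1 × (1−P_2) = 0.9303 × 0.0228 = 0.02117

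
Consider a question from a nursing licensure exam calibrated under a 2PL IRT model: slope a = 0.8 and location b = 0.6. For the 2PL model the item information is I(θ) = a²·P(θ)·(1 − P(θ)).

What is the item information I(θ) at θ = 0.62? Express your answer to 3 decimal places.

0.160

P = 1/(1+e^{-0.0160}) = 0.5040
P(1−P) = 0.5040 × 0.4960 = 0.2500
I = a² × P(1−P) = 0.8² × 0.2500 = 0.15999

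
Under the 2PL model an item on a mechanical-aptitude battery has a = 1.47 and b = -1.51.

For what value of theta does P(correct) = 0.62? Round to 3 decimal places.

P(theta) = 1 / (1 + exp(−a(theta − b)))
logit = ln(0.6200/0.3800) = 0.4895
theta = b + logit/(a) = -1.51 + 0.4895/1.4700 = -1.1770

-1.177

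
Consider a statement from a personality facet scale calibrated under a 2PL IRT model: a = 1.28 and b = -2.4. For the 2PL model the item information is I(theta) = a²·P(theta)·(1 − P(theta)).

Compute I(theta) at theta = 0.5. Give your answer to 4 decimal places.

P = 1/(1+e^{-3.7120}) = 0.9762
P(1−P) = 0.9762 × 0.0238 = 0.0233
I = a² × P(1−P) = 1.28² × 0.0233 = 0.03814

0.0381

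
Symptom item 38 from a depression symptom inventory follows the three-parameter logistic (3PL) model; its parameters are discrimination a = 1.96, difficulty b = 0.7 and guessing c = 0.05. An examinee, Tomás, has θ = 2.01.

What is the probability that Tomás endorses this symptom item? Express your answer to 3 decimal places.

P(θ) = c + (1 − c) · 1 / (1 + exp(−a(θ − b)))
Exponent: 1.96 × (2.01 − 0.7) = 2.5676
1/(1 + e^{-2.5676}) = 0.9287
P = 0.05 + 0.95 × 0.9287 = 0.9323

0.932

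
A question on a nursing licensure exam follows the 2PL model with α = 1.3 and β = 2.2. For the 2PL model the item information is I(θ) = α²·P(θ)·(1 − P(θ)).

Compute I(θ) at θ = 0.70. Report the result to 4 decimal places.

0.1843

P = 1/(1+e^{1.9500}) = 0.1246
P(1−P) = 0.1246 × 0.8754 = 0.1090
I = α² × P(1−P) = 1.3² × 0.1090 = 0.18428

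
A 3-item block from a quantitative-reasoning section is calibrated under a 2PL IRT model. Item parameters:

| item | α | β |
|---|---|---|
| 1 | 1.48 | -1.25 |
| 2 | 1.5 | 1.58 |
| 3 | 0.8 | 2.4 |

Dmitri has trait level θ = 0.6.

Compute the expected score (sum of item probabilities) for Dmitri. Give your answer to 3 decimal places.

1.318

P(θ) = 1 / (1 + exp(−α(θ − β)))
P_1 = 1/(1+e^{-2.7380}) = 0.9392
P_2 = 1/(1+e^{1.4700}) = 0.1869
P_3 = 1/(1+e^{1.4400}) = 0.1915
E[score] = 0.9392 + 0.1869 + 0.1915 = 1.3177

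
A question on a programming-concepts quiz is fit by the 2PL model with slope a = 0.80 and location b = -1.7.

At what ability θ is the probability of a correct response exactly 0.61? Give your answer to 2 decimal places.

-1.14

P(θ) = 1 / (1 + exp(−a(θ − b)))
logit = ln(0.6100/0.3900) = 0.4473
θ = b + logit/(a) = -1.7 + 0.4473/0.8000 = -1.1409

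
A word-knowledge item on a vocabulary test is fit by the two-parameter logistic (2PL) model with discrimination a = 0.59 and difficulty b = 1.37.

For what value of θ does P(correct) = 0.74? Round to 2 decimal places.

3.14

P(θ) = 1 / (1 + exp(−a(θ − b)))
logit = ln(0.7400/0.2600) = 1.0460
θ = b + logit/(a) = 1.37 + 1.0460/0.5900 = 3.1428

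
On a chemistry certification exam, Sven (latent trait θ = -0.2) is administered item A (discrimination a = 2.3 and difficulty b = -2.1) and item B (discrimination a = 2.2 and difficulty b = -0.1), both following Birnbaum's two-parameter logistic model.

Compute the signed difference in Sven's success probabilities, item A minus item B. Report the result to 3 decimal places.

P(θ) = 1 / (1 + exp(−a(θ − b)))
P_A = 0.9875
P_B = 0.4452
P_A − P_B = 0.5423

0.542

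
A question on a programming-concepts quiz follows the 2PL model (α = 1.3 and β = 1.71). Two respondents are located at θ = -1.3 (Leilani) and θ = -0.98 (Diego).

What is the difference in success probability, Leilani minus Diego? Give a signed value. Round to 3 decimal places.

P(θ) = 1 / (1 + exp(−α(θ − β)))
P(Leilani) = 0.0196  [exponent -3.9130]
P(Diego) = 0.0294  [exponent -3.4970]
Difference = 0.0196 − 0.0294 = -0.0098

-0.010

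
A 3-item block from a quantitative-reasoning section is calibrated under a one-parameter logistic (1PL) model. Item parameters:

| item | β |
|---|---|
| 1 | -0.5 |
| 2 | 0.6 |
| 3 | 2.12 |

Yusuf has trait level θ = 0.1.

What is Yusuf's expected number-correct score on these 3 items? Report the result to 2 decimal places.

P(θ) = 1 / (1 + exp(−(θ − β)))
P_1 = 1/(1+e^{-0.6000}) = 0.6457
P_2 = 1/(1+e^{0.5000}) = 0.3775
P_3 = 1/(1+e^{2.0200}) = 0.1171
E[score] = 0.6457 + 0.3775 + 0.1171 = 1.1403

1.14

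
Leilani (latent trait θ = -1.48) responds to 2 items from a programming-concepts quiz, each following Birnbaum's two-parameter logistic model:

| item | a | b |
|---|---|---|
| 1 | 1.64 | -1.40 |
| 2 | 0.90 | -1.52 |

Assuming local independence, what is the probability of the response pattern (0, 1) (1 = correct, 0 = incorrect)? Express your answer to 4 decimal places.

P(θ) = 1 / (1 + exp(−a(θ − b)))
P_1 = 1/(1+e^{0.1312}) = 0.4672
P_2 = 1/(1+e^{-0.0360}) = 0.5090
L = (1−P_1) × P_2 = 0.5328 × 0.5090 = 0.27117

0.2712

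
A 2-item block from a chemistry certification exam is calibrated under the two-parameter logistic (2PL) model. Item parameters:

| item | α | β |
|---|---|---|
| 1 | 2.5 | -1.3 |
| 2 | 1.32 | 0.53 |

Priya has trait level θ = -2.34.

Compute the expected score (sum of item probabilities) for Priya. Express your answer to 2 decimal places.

0.09

P(θ) = 1 / (1 + exp(−α(θ − β)))
P_1 = 1/(1+e^{2.6000}) = 0.0691
P_2 = 1/(1+e^{3.7884}) = 0.0221
E[score] = 0.0691 + 0.0221 = 0.0913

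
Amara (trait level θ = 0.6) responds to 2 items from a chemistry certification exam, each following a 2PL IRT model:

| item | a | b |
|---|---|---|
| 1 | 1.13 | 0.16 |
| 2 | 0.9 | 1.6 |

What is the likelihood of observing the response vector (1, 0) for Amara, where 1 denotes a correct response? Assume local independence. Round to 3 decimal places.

0.442

P(θ) = 1 / (1 + exp(−a(θ − b)))
P_1 = 1/(1+e^{-0.4972}) = 0.6218
P_2 = 1/(1+e^{0.9000}) = 0.2891
L = P_1 × (1−P_2) = 0.6218 × 0.7109 = 0.44207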